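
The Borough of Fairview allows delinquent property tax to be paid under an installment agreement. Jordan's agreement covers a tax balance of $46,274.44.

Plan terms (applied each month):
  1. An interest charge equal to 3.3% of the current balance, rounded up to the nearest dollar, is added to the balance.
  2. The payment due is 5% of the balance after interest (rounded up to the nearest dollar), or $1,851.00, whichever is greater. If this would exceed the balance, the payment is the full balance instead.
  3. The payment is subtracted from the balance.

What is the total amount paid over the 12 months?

$25,921.00

Month 1: opening $46,274.44; interest $1,528.00 → $47,802.44; payment $2,391.00; balance $45,411.44
Month 2: opening $45,411.44; interest $1,499.00 → $46,910.44; payment $2,346.00; balance $44,564.44
Month 3: opening $44,564.44; interest $1,471.00 → $46,035.44; payment $2,302.00; balance $43,733.44
Month 4: opening $43,733.44; interest $1,444.00 → $45,177.44; payment $2,259.00; balance $42,918.44
Month 5: opening $42,918.44; interest $1,417.00 → $44,335.44; payment $2,217.00; balance $42,118.44
Month 6: opening $42,118.44; interest $1,390.00 → $43,508.44; payment $2,176.00; balance $41,332.44
Month 7: opening $41,332.44; interest $1,364.00 → $42,696.44; payment $2,135.00; balance $40,561.44
Month 8: opening $40,561.44; interest $1,339.00 → $41,900.44; payment $2,096.00; balance $39,804.44
Month 9: opening $39,804.44; interest $1,314.00 → $41,118.44; payment $2,056.00; balance $39,062.44
Month 10: opening $39,062.44; interest $1,290.00 → $40,352.44; payment $2,018.00; balance $38,334.44
Month 11: opening $38,334.44; interest $1,266.00 → $39,600.44; payment $1,981.00; balance $37,619.44
Month 12: opening $37,619.44; interest $1,242.00 → $38,861.44; payment $1,944.00; balance $36,917.44
Total paid: $25,921.00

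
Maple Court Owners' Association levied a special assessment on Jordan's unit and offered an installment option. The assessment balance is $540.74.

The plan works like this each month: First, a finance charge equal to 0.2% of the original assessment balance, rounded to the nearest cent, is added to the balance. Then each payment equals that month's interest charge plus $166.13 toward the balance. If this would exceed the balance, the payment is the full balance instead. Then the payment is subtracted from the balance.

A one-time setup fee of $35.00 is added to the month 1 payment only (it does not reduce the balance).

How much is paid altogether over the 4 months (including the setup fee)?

Month 1: opening $540.74; interest $1.08 → $541.82; payment $167.21 (+ $35.00 fee); balance $374.61
Month 2: opening $374.61; interest $1.08 → $375.69; payment $167.21; balance $208.48
Month 3: opening $208.48; interest $1.08 → $209.56; payment $167.21; balance $42.35
Month 4: opening $42.35; interest $1.08 → $43.43; payment $43.43; balance $0.00
Total paid: $580.06

$580.06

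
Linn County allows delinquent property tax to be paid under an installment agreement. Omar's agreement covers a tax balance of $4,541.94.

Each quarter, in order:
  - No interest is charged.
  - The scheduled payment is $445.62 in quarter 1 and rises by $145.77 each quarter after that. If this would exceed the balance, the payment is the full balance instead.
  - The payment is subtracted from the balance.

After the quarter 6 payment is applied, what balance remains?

$0.00

Quarter 1: opening $4,541.94; payment $445.62; balance $4,096.32
Quarter 2: opening $4,096.32; payment $591.39; balance $3,504.93
Quarter 3: opening $3,504.93; payment $737.16; balance $2,767.77
Quarter 4: opening $2,767.77; payment $882.93; balance $1,884.84
Quarter 5: opening $1,884.84; payment $1,028.70; balance $856.14
Quarter 6: opening $856.14; payment $856.14; balance $0.00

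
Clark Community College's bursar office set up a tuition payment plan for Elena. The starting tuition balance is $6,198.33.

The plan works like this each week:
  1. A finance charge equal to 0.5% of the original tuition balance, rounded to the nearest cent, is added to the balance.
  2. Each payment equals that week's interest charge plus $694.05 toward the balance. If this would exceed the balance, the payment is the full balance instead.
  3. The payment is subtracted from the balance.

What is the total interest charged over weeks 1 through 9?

$278.91

Week 1: $6,198.33 +$30.99 interest = $6,229.32; pay $725.04 → $5,504.28
Week 2: $5,504.28 +$30.99 interest = $5,535.27; pay $725.04 → $4,810.23
Week 3: $4,810.23 +$30.99 interest = $4,841.22; pay $725.04 → $4,116.18
Week 4: $4,116.18 +$30.99 interest = $4,147.17; pay $725.04 → $3,422.13
Week 5: $3,422.13 +$30.99 interest = $3,453.12; pay $725.04 → $2,728.08
Week 6: $2,728.08 +$30.99 interest = $2,759.07; pay $725.04 → $2,034.03
Week 7: $2,034.03 +$30.99 interest = $2,065.02; pay $725.04 → $1,339.98
Week 8: $1,339.98 +$30.99 interest = $1,370.97; pay $725.04 → $645.93
Week 9: $645.93 +$30.99 interest = $676.92; pay $676.92 → $0.00
Total interest: $30.99 + $30.99 + $30.99 + $30.99 + $30.99 + $30.99 + $30.99 + $30.99 + $30.99 = $278.91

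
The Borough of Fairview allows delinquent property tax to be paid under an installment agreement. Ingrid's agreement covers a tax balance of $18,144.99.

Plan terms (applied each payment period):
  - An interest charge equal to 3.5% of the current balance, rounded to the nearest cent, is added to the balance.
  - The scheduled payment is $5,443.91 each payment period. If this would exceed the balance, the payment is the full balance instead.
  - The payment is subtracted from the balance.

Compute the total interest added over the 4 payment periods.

Payment period 1: opening $18,144.99; interest $635.07 → $18,780.06; payment $5,443.91; balance $13,336.15
Payment period 2: opening $13,336.15; interest $466.77 → $13,802.92; payment $5,443.91; balance $8,359.01
Payment period 3: opening $8,359.01; interest $292.57 → $8,651.58; payment $5,443.91; balance $3,207.67
Payment period 4: opening $3,207.67; interest $112.27 → $3,319.94; payment $3,319.94; balance $0.00
Total interest: $635.07 + $466.77 + $292.57 + $112.27 = $1,506.68

$1,506.68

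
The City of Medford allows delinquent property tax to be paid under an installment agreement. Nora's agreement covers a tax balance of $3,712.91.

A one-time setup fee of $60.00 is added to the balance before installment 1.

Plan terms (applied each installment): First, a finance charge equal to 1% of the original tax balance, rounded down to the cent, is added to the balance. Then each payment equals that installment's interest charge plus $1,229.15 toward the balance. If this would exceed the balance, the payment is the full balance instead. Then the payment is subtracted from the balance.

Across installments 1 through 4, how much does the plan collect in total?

Installment 1: $3,772.91 +$37.12 interest = $3,810.03; pay $1,266.27 → $2,543.76
Installment 2: $2,543.76 +$37.12 interest = $2,580.88; pay $1,266.27 → $1,314.61
Installment 3: $1,314.61 +$37.12 interest = $1,351.73; pay $1,266.27 → $85.46
Installment 4: $85.46 +$37.12 interest = $122.58; pay $122.58 → $0.00
Total paid: $3,921.39

$3,921.39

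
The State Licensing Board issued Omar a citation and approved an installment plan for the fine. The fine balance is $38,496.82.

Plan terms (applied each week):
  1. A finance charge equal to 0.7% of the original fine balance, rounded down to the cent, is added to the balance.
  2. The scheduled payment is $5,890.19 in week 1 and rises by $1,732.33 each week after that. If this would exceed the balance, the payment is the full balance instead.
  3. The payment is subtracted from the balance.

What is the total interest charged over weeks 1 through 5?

# | Opening | Interest | Payment | End bal
1 | $38,496.82 | $269.47 | $5,890.19 | $32,876.10
2 | $32,876.10 | $269.47 | $7,622.52 | $25,523.05
3 | $25,523.05 | $269.47 | $9,354.85 | $16,437.67
4 | $16,437.67 | $269.47 | $11,087.18 | $5,619.96
5 | $5,619.96 | $269.47 | $5,889.43 | $0.00
Total interest: $269.47 + $269.47 + $269.47 + $269.47 + $269.47 = $1,347.35

$1,347.35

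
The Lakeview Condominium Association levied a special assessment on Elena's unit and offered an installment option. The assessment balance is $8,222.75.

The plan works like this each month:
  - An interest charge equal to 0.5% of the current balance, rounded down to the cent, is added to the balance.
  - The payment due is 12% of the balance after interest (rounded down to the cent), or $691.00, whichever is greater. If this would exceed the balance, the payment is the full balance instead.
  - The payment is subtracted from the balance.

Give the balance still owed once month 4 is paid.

Month 1: $8,222.75 +$41.11 interest = $8,263.86; pay $991.66 → $7,272.20
Month 2: $7,272.20 +$36.36 interest = $7,308.56; pay $877.02 → $6,431.54
Month 3: $6,431.54 +$32.15 interest = $6,463.69; pay $775.64 → $5,688.05
Month 4: $5,688.05 +$28.44 interest = $5,716.49; pay $691.00 → $5,025.49

$5,025.49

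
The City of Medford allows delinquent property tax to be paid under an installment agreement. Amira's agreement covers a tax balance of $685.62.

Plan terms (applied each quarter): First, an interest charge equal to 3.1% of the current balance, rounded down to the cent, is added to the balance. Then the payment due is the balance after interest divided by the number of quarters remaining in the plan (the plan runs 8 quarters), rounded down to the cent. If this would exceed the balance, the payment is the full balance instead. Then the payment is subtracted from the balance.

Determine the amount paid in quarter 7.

Quarter 1: $685.62 +$21.25 interest = $706.87; pay $88.35 → $618.52
Quarter 2: $618.52 +$19.17 interest = $637.69; pay $91.09 → $546.60
Quarter 3: $546.60 +$16.94 interest = $563.54; pay $93.92 → $469.62
Quarter 4: $469.62 +$14.55 interest = $484.17; pay $96.83 → $387.34
Quarter 5: $387.34 +$12.00 interest = $399.34; pay $99.83 → $299.51
Quarter 6: $299.51 +$9.28 interest = $308.79; pay $102.93 → $205.86
Quarter 7: $205.86 +$6.38 interest = $212.24; pay $106.12 → $106.12

$106.12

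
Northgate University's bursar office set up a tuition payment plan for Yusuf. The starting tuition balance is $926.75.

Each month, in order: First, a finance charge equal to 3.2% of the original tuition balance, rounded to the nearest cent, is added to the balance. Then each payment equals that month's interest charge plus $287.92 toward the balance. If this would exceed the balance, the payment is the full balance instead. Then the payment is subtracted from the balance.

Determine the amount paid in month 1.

$317.58

# | Opening | Interest | Payment | End bal
1 | $926.75 | $29.66 | $317.58 | $638.83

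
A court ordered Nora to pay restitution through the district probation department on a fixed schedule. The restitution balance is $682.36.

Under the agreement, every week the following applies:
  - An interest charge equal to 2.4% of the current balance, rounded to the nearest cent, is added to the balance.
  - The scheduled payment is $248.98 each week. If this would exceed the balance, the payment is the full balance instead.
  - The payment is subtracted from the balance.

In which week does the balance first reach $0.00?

3

Week 1: opening $682.36; interest $16.38 → $698.74; payment $248.98; balance $449.76
Week 2: opening $449.76; interest $10.79 → $460.55; payment $248.98; balance $211.57
Week 3: opening $211.57; interest $5.08 → $216.65; payment $216.65; balance $0.00
Balance reaches $0.00 in week 3.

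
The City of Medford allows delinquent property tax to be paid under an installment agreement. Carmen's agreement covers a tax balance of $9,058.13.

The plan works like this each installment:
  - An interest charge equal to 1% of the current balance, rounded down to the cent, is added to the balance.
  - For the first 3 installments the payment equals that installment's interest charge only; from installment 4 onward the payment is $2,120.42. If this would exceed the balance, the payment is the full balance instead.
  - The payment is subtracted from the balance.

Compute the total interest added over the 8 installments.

# | Opening | Interest | Payment | End bal
1 | $9,058.13 | $90.58 | $90.58 | $9,058.13
2 | $9,058.13 | $90.58 | $90.58 | $9,058.13
3 | $9,058.13 | $90.58 | $90.58 | $9,058.13
4 | $9,058.13 | $90.58 | $2,120.42 | $7,028.29
5 | $7,028.29 | $70.28 | $2,120.42 | $4,978.15
6 | $4,978.15 | $49.78 | $2,120.42 | $2,907.51
7 | $2,907.51 | $29.07 | $2,120.42 | $816.16
8 | $816.16 | $8.16 | $824.32 | $0.00
Total interest: $90.58 + $90.58 + $90.58 + $90.58 + $70.28 + $49.78 + $29.07 + $8.16 = $519.61

$519.61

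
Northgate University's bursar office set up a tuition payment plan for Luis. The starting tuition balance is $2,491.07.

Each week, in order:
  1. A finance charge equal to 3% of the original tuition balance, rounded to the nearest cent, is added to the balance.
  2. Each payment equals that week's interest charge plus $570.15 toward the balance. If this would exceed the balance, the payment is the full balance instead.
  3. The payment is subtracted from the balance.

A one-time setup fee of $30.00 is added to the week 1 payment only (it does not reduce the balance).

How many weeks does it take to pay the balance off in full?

Week 1: opening $2,491.07; interest $74.73 → $2,565.80; payment $644.88 (+ $30.00 fee); balance $1,920.92
Week 2: opening $1,920.92; interest $74.73 → $1,995.65; payment $644.88; balance $1,350.77
Week 3: opening $1,350.77; interest $74.73 → $1,425.50; payment $644.88; balance $780.62
Week 4: opening $780.62; interest $74.73 → $855.35; payment $644.88; balance $210.47
Week 5: opening $210.47; interest $74.73 → $285.20; payment $285.20; balance $0.00
Balance reaches $0.00 in week 5.

5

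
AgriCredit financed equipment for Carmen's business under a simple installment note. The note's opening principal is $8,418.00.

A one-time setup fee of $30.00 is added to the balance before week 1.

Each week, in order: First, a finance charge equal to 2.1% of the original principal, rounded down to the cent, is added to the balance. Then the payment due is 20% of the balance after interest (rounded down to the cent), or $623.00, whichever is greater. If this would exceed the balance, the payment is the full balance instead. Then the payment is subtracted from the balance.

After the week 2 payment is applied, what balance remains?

$5,661.28

# | Opening | Interest | Payment | End bal
1 | $8,448.00 | $176.77 | $1,724.95 | $6,899.82
2 | $6,899.82 | $176.77 | $1,415.31 | $5,661.28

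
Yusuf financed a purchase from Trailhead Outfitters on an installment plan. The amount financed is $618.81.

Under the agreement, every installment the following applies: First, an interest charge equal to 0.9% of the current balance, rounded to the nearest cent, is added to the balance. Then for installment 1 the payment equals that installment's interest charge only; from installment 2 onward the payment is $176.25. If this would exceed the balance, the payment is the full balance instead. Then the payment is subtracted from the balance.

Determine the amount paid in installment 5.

Installment 1: $618.81 +$5.57 interest = $624.38; pay $5.57 → $618.81
Installment 2: $618.81 +$5.57 interest = $624.38; pay $176.25 → $448.13
Installment 3: $448.13 +$4.03 interest = $452.16; pay $176.25 → $275.91
Installment 4: $275.91 +$2.48 interest = $278.39; pay $176.25 → $102.14
Installment 5: $102.14 +$0.92 interest = $103.06; pay $103.06 → $0.00

$103.06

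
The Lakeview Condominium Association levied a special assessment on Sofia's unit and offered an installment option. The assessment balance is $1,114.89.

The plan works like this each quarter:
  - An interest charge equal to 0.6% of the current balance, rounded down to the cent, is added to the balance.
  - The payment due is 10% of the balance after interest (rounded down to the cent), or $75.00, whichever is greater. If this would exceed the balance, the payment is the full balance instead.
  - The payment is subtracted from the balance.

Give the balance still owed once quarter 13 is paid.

# | Opening | Interest | Payment | End bal
1 | $1,114.89 | $6.68 | $112.15 | $1,009.42
2 | $1,009.42 | $6.05 | $101.54 | $913.93
3 | $913.93 | $5.48 | $91.94 | $827.47
4 | $827.47 | $4.96 | $83.24 | $749.19
5 | $749.19 | $4.49 | $75.36 | $678.32
6 | $678.32 | $4.06 | $75.00 | $607.38
7 | $607.38 | $3.64 | $75.00 | $536.02
8 | $536.02 | $3.21 | $75.00 | $464.23
9 | $464.23 | $2.78 | $75.00 | $392.01
10 | $392.01 | $2.35 | $75.00 | $319.36
11 | $319.36 | $1.91 | $75.00 | $246.27
12 | $246.27 | $1.47 | $75.00 | $172.74
13 | $172.74 | $1.03 | $75.00 | $98.77

$98.77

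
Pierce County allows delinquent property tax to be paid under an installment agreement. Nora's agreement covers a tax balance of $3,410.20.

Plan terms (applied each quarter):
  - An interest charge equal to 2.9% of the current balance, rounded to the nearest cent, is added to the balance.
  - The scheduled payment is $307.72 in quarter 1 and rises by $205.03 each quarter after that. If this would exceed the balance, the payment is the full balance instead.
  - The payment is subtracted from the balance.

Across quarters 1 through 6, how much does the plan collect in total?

Quarter 1: $3,410.20 +$98.90 interest = $3,509.10; pay $307.72 → $3,201.38
Quarter 2: $3,201.38 +$92.84 interest = $3,294.22; pay $512.75 → $2,781.47
Quarter 3: $2,781.47 +$80.66 interest = $2,862.13; pay $717.78 → $2,144.35
Quarter 4: $2,144.35 +$62.19 interest = $2,206.54; pay $922.81 → $1,283.73
Quarter 5: $1,283.73 +$37.23 interest = $1,320.96; pay $1,127.84 → $193.12
Quarter 6: $193.12 +$5.60 interest = $198.72; pay $198.72 → $0.00
Total paid: $3,787.62

$3,787.62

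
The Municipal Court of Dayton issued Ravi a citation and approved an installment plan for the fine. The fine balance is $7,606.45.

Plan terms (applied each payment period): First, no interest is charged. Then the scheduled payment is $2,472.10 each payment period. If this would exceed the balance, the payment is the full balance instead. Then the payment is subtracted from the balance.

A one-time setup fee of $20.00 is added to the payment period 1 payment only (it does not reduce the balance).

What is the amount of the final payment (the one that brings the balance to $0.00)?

$190.15

Payment period 1: $7,606.45 − $2,472.10 (+ $20.00 fee) → $5,134.35
Payment period 2: $5,134.35 − $2,472.10 → $2,662.25
Payment period 3: $2,662.25 − $2,472.10 → $190.15
Payment period 4: $190.15 − $190.15 → $0.00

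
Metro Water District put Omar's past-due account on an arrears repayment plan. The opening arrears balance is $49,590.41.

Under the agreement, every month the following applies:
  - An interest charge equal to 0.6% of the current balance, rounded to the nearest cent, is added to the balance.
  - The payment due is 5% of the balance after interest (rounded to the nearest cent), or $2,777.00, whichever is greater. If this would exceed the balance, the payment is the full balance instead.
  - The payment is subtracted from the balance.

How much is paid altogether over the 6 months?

Month 1: $49,590.41 +$297.54 interest = $49,887.95; pay $2,777.00 → $47,110.95
Month 2: $47,110.95 +$282.67 interest = $47,393.62; pay $2,777.00 → $44,616.62
Month 3: $44,616.62 +$267.70 interest = $44,884.32; pay $2,777.00 → $42,107.32
Month 4: $42,107.32 +$252.64 interest = $42,359.96; pay $2,777.00 → $39,582.96
Month 5: $39,582.96 +$237.50 interest = $39,820.46; pay $2,777.00 → $37,043.46
Month 6: $37,043.46 +$222.26 interest = $37,265.72; pay $2,777.00 → $34,488.72
Total paid: $16,662.00

$16,662.00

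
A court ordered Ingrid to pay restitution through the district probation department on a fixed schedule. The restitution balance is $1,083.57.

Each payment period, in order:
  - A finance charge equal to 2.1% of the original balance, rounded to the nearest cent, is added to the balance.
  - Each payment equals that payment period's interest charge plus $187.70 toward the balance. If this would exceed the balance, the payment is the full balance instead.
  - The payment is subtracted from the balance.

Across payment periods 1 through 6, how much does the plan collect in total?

Payment period 1: $1,083.57 +$22.75 interest = $1,106.32; pay $210.45 → $895.87
Payment period 2: $895.87 +$22.75 interest = $918.62; pay $210.45 → $708.17
Payment period 3: $708.17 +$22.75 interest = $730.92; pay $210.45 → $520.47
Payment period 4: $520.47 +$22.75 interest = $543.22; pay $210.45 → $332.77
Payment period 5: $332.77 +$22.75 interest = $355.52; pay $210.45 → $145.07
Payment period 6: $145.07 +$22.75 interest = $167.82; pay $167.82 → $0.00
Total paid: $1,220.07

$1,220.07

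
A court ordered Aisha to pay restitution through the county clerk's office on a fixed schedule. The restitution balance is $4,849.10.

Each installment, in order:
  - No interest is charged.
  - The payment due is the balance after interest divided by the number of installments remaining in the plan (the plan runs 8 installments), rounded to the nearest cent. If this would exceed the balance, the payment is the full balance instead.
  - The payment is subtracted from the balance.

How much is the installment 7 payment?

Installment 1: opening $4,849.10; payment $606.14; balance $4,242.96
Installment 2: opening $4,242.96; payment $606.14; balance $3,636.82
Installment 3: opening $3,636.82; payment $606.14; balance $3,030.68
Installment 4: opening $3,030.68; payment $606.14; balance $2,424.54
Installment 5: opening $2,424.54; payment $606.14; balance $1,818.40
Installment 6: opening $1,818.40; payment $606.13; balance $1,212.27
Installment 7: opening $1,212.27; payment $606.14; balance $606.13

$606.14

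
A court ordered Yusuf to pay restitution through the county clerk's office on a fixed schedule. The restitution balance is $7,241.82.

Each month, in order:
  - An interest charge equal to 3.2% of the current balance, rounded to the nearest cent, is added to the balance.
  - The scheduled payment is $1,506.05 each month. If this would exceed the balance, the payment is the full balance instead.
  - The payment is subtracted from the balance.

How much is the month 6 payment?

$463.61

# | Opening | Interest | Payment | End bal
1 | $7,241.82 | $231.74 | $1,506.05 | $5,967.51
2 | $5,967.51 | $190.96 | $1,506.05 | $4,652.42
3 | $4,652.42 | $148.88 | $1,506.05 | $3,295.25
4 | $3,295.25 | $105.45 | $1,506.05 | $1,894.65
5 | $1,894.65 | $60.63 | $1,506.05 | $449.23
6 | $449.23 | $14.38 | $463.61 | $0.00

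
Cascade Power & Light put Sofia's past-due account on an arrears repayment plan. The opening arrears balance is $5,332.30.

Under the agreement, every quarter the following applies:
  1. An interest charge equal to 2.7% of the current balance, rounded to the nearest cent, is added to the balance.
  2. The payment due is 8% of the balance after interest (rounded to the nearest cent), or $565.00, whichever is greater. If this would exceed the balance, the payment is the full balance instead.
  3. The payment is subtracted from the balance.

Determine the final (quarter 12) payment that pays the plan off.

$22.88

# | Opening | Interest | Payment | End bal
1 | $5,332.30 | $143.97 | $565.00 | $4,911.27
2 | $4,911.27 | $132.60 | $565.00 | $4,478.87
3 | $4,478.87 | $120.93 | $565.00 | $4,034.80
4 | $4,034.80 | $108.94 | $565.00 | $3,578.74
5 | $3,578.74 | $96.63 | $565.00 | $3,110.37
6 | $3,110.37 | $83.98 | $565.00 | $2,629.35
7 | $2,629.35 | $70.99 | $565.00 | $2,135.34
8 | $2,135.34 | $57.65 | $565.00 | $1,627.99
9 | $1,627.99 | $43.96 | $565.00 | $1,106.95
10 | $1,106.95 | $29.89 | $565.00 | $571.84
11 | $571.84 | $15.44 | $565.00 | $22.28
12 | $22.28 | $0.60 | $22.88 | $0.00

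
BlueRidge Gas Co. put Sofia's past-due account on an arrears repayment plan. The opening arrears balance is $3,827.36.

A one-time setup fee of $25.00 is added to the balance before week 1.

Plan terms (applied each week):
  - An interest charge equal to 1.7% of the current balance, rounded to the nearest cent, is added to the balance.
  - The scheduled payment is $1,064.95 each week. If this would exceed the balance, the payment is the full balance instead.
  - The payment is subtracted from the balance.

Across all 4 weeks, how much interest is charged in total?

$158.86

Week 1: opening $3,852.36; interest $65.49 → $3,917.85; payment $1,064.95; balance $2,852.90
Week 2: opening $2,852.90; interest $48.50 → $2,901.40; payment $1,064.95; balance $1,836.45
Week 3: opening $1,836.45; interest $31.22 → $1,867.67; payment $1,064.95; balance $802.72
Week 4: opening $802.72; interest $13.65 → $816.37; payment $816.37; balance $0.00
Total interest: $65.49 + $48.50 + $31.22 + $13.65 = $158.86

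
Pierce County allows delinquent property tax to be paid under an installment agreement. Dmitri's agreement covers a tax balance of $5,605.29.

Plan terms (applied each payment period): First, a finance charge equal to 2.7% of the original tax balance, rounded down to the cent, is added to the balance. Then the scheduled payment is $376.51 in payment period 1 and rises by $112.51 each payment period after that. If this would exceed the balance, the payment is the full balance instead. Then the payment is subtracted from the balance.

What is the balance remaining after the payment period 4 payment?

Payment period 1: opening $5,605.29; interest $151.34 → $5,756.63; payment $376.51; balance $5,380.12
Payment period 2: opening $5,380.12; interest $151.34 → $5,531.46; payment $489.02; balance $5,042.44
Payment period 3: opening $5,042.44; interest $151.34 → $5,193.78; payment $601.53; balance $4,592.25
Payment period 4: opening $4,592.25; interest $151.34 → $4,743.59; payment $714.04; balance $4,029.55

$4,029.55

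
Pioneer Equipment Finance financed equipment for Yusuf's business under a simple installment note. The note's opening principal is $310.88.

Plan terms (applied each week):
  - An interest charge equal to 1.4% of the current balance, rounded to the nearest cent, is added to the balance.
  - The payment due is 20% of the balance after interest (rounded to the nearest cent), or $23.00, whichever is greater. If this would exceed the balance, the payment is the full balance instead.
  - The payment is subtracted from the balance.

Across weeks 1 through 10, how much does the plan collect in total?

$330.41

Week 1: $310.88 +$4.35 interest = $315.23; pay $63.05 → $252.18
Week 2: $252.18 +$3.53 interest = $255.71; pay $51.14 → $204.57
Week 3: $204.57 +$2.86 interest = $207.43; pay $41.49 → $165.94
Week 4: $165.94 +$2.32 interest = $168.26; pay $33.65 → $134.61
Week 5: $134.61 +$1.88 interest = $136.49; pay $27.30 → $109.19
Week 6: $109.19 +$1.53 interest = $110.72; pay $23.00 → $87.72
Week 7: $87.72 +$1.23 interest = $88.95; pay $23.00 → $65.95
Week 8: $65.95 +$0.92 interest = $66.87; pay $23.00 → $43.87
Week 9: $43.87 +$0.61 interest = $44.48; pay $23.00 → $21.48
Week 10: $21.48 +$0.30 interest = $21.78; pay $21.78 → $0.00
Total paid: $330.41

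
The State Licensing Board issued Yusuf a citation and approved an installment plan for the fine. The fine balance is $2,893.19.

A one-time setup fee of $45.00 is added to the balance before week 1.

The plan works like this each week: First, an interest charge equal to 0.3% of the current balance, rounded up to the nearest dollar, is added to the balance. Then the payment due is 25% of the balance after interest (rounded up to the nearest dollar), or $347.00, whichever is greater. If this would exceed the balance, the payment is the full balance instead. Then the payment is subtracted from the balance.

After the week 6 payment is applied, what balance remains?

$218.19

Week 1: opening $2,938.19; interest $9.00 → $2,947.19; payment $737.00; balance $2,210.19
Week 2: opening $2,210.19; interest $7.00 → $2,217.19; payment $555.00; balance $1,662.19
Week 3: opening $1,662.19; interest $5.00 → $1,667.19; payment $417.00; balance $1,250.19
Week 4: opening $1,250.19; interest $4.00 → $1,254.19; payment $347.00; balance $907.19
Week 5: opening $907.19; interest $3.00 → $910.19; payment $347.00; balance $563.19
Week 6: opening $563.19; interest $2.00 → $565.19; payment $347.00; balance $218.19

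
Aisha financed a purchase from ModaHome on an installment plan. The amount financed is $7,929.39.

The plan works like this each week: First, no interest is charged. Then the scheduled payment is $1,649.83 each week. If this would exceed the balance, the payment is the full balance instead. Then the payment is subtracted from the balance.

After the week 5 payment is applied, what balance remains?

$0.00

# | Opening | Payment | End bal
1 | $7,929.39 | $1,649.83 | $6,279.56
2 | $6,279.56 | $1,649.83 | $4,629.73
3 | $4,629.73 | $1,649.83 | $2,979.90
4 | $2,979.90 | $1,649.83 | $1,330.07
5 | $1,330.07 | $1,330.07 | $0.00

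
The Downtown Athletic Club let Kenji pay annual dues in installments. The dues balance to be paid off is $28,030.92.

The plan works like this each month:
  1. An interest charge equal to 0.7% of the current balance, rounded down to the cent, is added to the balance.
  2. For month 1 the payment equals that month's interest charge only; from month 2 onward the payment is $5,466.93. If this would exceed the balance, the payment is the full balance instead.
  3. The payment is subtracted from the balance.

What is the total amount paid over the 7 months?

$28,845.78

Month 1: $28,030.92 +$196.21 interest = $28,227.13; pay $196.21 → $28,030.92
Month 2: $28,030.92 +$196.21 interest = $28,227.13; pay $5,466.93 → $22,760.20
Month 3: $22,760.20 +$159.32 interest = $22,919.52; pay $5,466.93 → $17,452.59
Month 4: $17,452.59 +$122.16 interest = $17,574.75; pay $5,466.93 → $12,107.82
Month 5: $12,107.82 +$84.75 interest = $12,192.57; pay $5,466.93 → $6,725.64
Month 6: $6,725.64 +$47.07 interest = $6,772.71; pay $5,466.93 → $1,305.78
Month 7: $1,305.78 +$9.14 interest = $1,314.92; pay $1,314.92 → $0.00
Total paid: $28,845.78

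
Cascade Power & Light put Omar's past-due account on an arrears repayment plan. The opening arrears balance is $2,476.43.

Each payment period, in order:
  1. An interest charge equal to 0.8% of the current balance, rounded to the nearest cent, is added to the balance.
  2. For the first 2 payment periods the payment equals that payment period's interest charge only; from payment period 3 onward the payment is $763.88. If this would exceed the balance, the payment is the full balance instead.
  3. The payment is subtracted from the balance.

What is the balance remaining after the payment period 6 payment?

$0.00

Payment period 1: $2,476.43 +$19.81 interest = $2,496.24; pay $19.81 → $2,476.43
Payment period 2: $2,476.43 +$19.81 interest = $2,496.24; pay $19.81 → $2,476.43
Payment period 3: $2,476.43 +$19.81 interest = $2,496.24; pay $763.88 → $1,732.36
Payment period 4: $1,732.36 +$13.86 interest = $1,746.22; pay $763.88 → $982.34
Payment period 5: $982.34 +$7.86 interest = $990.20; pay $763.88 → $226.32
Payment period 6: $226.32 +$1.81 interest = $228.13; pay $228.13 → $0.00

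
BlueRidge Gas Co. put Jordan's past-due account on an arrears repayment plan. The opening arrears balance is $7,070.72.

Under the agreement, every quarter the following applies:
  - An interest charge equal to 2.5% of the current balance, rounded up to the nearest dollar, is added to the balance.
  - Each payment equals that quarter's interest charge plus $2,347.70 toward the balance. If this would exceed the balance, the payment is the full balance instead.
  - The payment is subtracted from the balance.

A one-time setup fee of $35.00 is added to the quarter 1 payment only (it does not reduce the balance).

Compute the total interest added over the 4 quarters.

# | Opening | Interest | Payment | Fee | End bal
1 | $7,070.72 | $177.00 | $2,524.70 | $35.00 | $4,723.02
2 | $4,723.02 | $119.00 | $2,466.70 | — | $2,375.32
3 | $2,375.32 | $60.00 | $2,407.70 | — | $27.62
4 | $27.62 | $1.00 | $28.62 | — | $0.00
Total interest: $177.00 + $119.00 + $60.00 + $1.00 = $357.00

$357.00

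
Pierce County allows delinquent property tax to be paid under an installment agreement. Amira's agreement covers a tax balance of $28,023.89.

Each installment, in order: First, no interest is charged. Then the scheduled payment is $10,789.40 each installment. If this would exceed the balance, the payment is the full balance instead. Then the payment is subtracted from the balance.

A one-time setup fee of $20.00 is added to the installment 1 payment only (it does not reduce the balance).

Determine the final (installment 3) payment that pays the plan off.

Installment 1: opening $28,023.89; payment $10,789.40 (+ $20.00 fee); balance $17,234.49
Installment 2: opening $17,234.49; payment $10,789.40; balance $6,445.09
Installment 3: opening $6,445.09; payment $6,445.09; balance $0.00

$6,445.09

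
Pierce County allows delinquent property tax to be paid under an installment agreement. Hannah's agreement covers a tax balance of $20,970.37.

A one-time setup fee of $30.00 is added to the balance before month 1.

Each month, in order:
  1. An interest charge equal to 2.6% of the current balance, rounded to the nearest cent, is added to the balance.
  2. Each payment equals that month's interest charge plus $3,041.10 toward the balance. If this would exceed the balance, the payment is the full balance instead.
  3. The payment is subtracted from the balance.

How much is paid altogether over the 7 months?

$23,162.00

# | Opening | Interest | Payment | End bal
1 | $21,000.37 | $546.01 | $3,587.11 | $17,959.27
2 | $17,959.27 | $466.94 | $3,508.04 | $14,918.17
3 | $14,918.17 | $387.87 | $3,428.97 | $11,877.07
4 | $11,877.07 | $308.80 | $3,349.90 | $8,835.97
5 | $8,835.97 | $229.74 | $3,270.84 | $5,794.87
6 | $5,794.87 | $150.67 | $3,191.77 | $2,753.77
7 | $2,753.77 | $71.60 | $2,825.37 | $0.00
Total paid: $23,162.00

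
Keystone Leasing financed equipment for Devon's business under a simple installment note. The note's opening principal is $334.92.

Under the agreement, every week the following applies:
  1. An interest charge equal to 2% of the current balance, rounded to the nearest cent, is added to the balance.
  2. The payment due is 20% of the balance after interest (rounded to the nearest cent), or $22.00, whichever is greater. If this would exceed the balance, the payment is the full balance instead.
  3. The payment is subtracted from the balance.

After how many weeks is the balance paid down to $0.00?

11

Week 1: $334.92 +$6.70 interest = $341.62; pay $68.32 → $273.30
Week 2: $273.30 +$5.47 interest = $278.77; pay $55.75 → $223.02
Week 3: $223.02 +$4.46 interest = $227.48; pay $45.50 → $181.98
Week 4: $181.98 +$3.64 interest = $185.62; pay $37.12 → $148.50
Week 5: $148.50 +$2.97 interest = $151.47; pay $30.29 → $121.18
Week 6: $121.18 +$2.42 interest = $123.60; pay $24.72 → $98.88
Week 7: $98.88 +$1.98 interest = $100.86; pay $22.00 → $78.86
Week 8: $78.86 +$1.58 interest = $80.44; pay $22.00 → $58.44
Week 9: $58.44 +$1.17 interest = $59.61; pay $22.00 → $37.61
Week 10: $37.61 +$0.75 interest = $38.36; pay $22.00 → $16.36
Week 11: $16.36 +$0.33 interest = $16.69; pay $16.69 → $0.00
Balance reaches $0.00 in week 11.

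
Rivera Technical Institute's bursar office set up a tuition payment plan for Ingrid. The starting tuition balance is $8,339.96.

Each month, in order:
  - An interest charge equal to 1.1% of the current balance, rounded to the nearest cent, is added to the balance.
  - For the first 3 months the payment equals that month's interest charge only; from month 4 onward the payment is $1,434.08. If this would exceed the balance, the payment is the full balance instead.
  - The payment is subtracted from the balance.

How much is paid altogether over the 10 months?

$8,941.52

# | Opening | Interest | Payment | End bal
1 | $8,339.96 | $91.74 | $91.74 | $8,339.96
2 | $8,339.96 | $91.74 | $91.74 | $8,339.96
3 | $8,339.96 | $91.74 | $91.74 | $8,339.96
4 | $8,339.96 | $91.74 | $1,434.08 | $6,997.62
5 | $6,997.62 | $76.97 | $1,434.08 | $5,640.51
6 | $5,640.51 | $62.05 | $1,434.08 | $4,268.48
7 | $4,268.48 | $46.95 | $1,434.08 | $2,881.35
8 | $2,881.35 | $31.69 | $1,434.08 | $1,478.96
9 | $1,478.96 | $16.27 | $1,434.08 | $61.15
10 | $61.15 | $0.67 | $61.82 | $0.00
Total paid: $8,941.52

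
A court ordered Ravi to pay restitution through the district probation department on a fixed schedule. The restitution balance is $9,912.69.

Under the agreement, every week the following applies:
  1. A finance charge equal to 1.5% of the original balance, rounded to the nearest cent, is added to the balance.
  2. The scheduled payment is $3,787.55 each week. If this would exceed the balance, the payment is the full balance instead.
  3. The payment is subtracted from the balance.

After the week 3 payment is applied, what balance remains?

$0.00

# | Opening | Interest | Payment | End bal
1 | $9,912.69 | $148.69 | $3,787.55 | $6,273.83
2 | $6,273.83 | $148.69 | $3,787.55 | $2,634.97
3 | $2,634.97 | $148.69 | $2,783.66 | $0.00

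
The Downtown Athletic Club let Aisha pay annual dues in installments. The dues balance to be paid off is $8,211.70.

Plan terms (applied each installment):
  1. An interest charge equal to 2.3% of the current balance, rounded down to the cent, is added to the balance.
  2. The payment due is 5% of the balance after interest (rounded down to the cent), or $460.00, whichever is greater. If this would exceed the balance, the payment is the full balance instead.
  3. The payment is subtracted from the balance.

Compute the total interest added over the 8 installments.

Installment 1: opening $8,211.70; interest $188.86 → $8,400.56; payment $460.00; balance $7,940.56
Installment 2: opening $7,940.56; interest $182.63 → $8,123.19; payment $460.00; balance $7,663.19
Installment 3: opening $7,663.19; interest $176.25 → $7,839.44; payment $460.00; balance $7,379.44
Installment 4: opening $7,379.44; interest $169.72 → $7,549.16; payment $460.00; balance $7,089.16
Installment 5: opening $7,089.16; interest $163.05 → $7,252.21; payment $460.00; balance $6,792.21
Installment 6: opening $6,792.21; interest $156.22 → $6,948.43; payment $460.00; balance $6,488.43
Installment 7: opening $6,488.43; interest $149.23 → $6,637.66; payment $460.00; balance $6,177.66
Installment 8: opening $6,177.66; interest $142.08 → $6,319.74; payment $460.00; balance $5,859.74
Total interest: $188.86 + $182.63 + $176.25 + $169.72 + $163.05 + $156.22 + $149.23 + $142.08 = $1,328.04

$1,328.04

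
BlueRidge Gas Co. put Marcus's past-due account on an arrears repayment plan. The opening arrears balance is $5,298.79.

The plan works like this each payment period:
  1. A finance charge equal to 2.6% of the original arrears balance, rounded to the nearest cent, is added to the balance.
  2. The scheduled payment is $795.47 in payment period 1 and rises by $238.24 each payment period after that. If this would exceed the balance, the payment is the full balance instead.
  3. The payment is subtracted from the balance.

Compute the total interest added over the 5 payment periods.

Payment period 1: opening $5,298.79; interest $137.77 → $5,436.56; payment $795.47; balance $4,641.09
Payment period 2: opening $4,641.09; interest $137.77 → $4,778.86; payment $1,033.71; balance $3,745.15
Payment period 3: opening $3,745.15; interest $137.77 → $3,882.92; payment $1,271.95; balance $2,610.97
Payment period 4: opening $2,610.97; interest $137.77 → $2,748.74; payment $1,510.19; balance $1,238.55
Payment period 5: opening $1,238.55; interest $137.77 → $1,376.32; payment $1,376.32; balance $0.00
Total interest: $137.77 + $137.77 + $137.77 + $137.77 + $137.77 = $688.85

$688.85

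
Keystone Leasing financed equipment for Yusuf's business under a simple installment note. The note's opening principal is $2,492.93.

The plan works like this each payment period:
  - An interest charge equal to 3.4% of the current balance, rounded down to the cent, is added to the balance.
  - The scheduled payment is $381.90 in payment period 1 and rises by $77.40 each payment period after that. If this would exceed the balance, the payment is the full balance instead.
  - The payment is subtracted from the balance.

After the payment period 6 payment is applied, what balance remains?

$0.00

# | Opening | Interest | Payment | End bal
1 | $2,492.93 | $84.75 | $381.90 | $2,195.78
2 | $2,195.78 | $74.65 | $459.30 | $1,811.13
3 | $1,811.13 | $61.57 | $536.70 | $1,336.00
4 | $1,336.00 | $45.42 | $614.10 | $767.32
5 | $767.32 | $26.08 | $691.50 | $101.90
6 | $101.90 | $3.46 | $105.36 | $0.00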